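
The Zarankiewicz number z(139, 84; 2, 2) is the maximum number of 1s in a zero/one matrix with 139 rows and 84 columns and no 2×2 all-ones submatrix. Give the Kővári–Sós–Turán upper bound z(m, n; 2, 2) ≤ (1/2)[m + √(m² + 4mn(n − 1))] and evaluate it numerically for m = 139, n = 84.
z(139, 84; 2, 2) ≤ (1/2)[139 + √(139² + 4·139·84·83)] = (1/2)[139 + √3895753] = 1056.3831

Kővári–Sós–Turán: let r_1, ..., r_139 be the row sums and z = Σ r_i the total number of 1s. Each pair of columns can share at most one row with both entries 1 (else a 2×2 all-ones block appears), so Σ_i C(r_i, 2) ≤ C(84, 2) = 3486. By convexity Σ_i C(r_i, 2) ≥ 139·C(z/139, 2) = z(z − 139)/(2·139), giving z² − 139z − 139·84·83 ≤ 0 and hence z ≤ (1/2)[139 + √(19321 + 4·969108)] = (1/2)[139 + √3895753] ≈ (1/2)(139 + 1973.7662) = 1056.3831.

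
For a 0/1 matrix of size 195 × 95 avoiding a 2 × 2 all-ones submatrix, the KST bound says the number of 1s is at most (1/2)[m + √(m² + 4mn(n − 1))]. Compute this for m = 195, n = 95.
z(195, 95; 2, 2) ≤ (1/2)[195 + √(195² + 4·195·95·94)] = (1/2)[195 + √7003425] = 1420.6992

Kővári–Sós–Turán: let r_1, ..., r_195 be the row sums and z = Σ r_i the total number of 1s. Each pair of columns can share at most one row with both entries 1 (else a 2×2 all-ones block appears), so Σ_i C(r_i, 2) ≤ C(95, 2) = 4465. By convexity Σ_i C(r_i, 2) ≥ 195·C(z/195, 2) = z(z − 195)/(2·195), giving z² − 195z − 195·95·94 ≤ 0 and hence z ≤ (1/2)[195 + √(38025 + 4·1741350)] = (1/2)[195 + √7003425] ≈ (1/2)(195 + 2646.3985) = 1420.6992.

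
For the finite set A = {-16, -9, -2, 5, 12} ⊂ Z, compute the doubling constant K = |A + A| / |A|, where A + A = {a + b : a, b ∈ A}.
K = |A + A| / |A| = 9/5

Enumerate A + A = {a + b : a, b ∈ A}. With |A| = 5, there are |A|^2 = 25 ordered sum pairs; collecting distinct values, A + A = {-32, -25, -18, -11, -4, 3, 10, 17, 24}, so |A + A| = 9. Thus K = 9/5. Here |A + A| = 2|A| − 1 = 9, the minimum possible — so K = 9/5 is minimal, which holds iff A is an arithmetic progression.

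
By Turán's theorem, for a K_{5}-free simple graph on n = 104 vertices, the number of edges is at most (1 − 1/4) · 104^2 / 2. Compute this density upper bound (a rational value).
Turán density bound = (3/4) · 104^2/2 = 4056

Turán's theorem: ex(n, K_{r+1}) is achieved by the complete r-partite Turán graph T(n, r) with parts as balanced as possible, and is at most (1 − 1/r) · n^2/2. For r = 4, n = 104: the density bound is (3/4) · 10816/2 = 4056. Since 4 ∣ 104, the Turán graph T(104, 4) has parts of equal size 26, and its edge count e(T(104, 4)) = 4056 attains the density bound exactly.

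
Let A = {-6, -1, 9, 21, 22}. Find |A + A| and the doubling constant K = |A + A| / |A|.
K = |A + A| / |A| = 15/5 = 3

Enumerate A + A = {a + b : a, b ∈ A}. With |A| = 5, there are |A|^2 = 25 ordered sum pairs; collecting distinct values, A + A = {-12, -7, -2, 3, 8, 15, 16, 18, 20, 21, 30, 31, 42, 43, 44}, so |A + A| = 15. Thus K = 15/5 = 3. For comparison, the minimum possible |A + A| over all 5-element sets is 2·5 − 1 = 9 (so min K = 9/5), attained only by arithmetic progressions.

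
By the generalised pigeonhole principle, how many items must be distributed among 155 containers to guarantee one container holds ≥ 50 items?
n = (50 − 1)·155 + 1 = 7596

By the generalised pigeonhole principle, to guarantee some box contains ≥ r objects we need more than (r − 1) · k objects total. Threshold: n = (r − 1) · k + 1. With r = 50 and k = 155: n = 49 · 155 + 1 = 7595 + 1 = 7596. For n = 7595 = 49 · 155, we can put exactly 49 objects in every box, avoiding 50 in any single one — so 7596 is tight.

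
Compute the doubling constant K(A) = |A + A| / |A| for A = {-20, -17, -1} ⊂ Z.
K = |A + A| / |A| = 6/3 = 2

Enumerate A + A = {a + b : a, b ∈ A}. With |A| = 3, there are |A|^2 = 9 ordered sum pairs; collecting distinct values, A + A = {-40, -37, -34, -21, -18, -2}, so |A + A| = 6. Thus K = 6/3 = 2. For comparison, the minimum possible |A + A| over all 3-element sets is 2·3 − 1 = 5 (so min K = 5/3), attained only by arithmetic progressions.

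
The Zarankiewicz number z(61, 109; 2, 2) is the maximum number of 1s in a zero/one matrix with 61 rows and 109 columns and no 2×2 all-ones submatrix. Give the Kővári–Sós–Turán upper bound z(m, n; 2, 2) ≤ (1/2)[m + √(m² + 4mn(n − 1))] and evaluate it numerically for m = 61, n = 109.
z(61, 109; 2, 2) ≤ (1/2)[61 + √(61² + 4·61·109·108)] = (1/2)[61 + √2876089] = 878.4518

Kővári–Sós–Turán: let r_1, ..., r_61 be the row sums and z = Σ r_i the total number of 1s. Each pair of columns can share at most one row with both entries 1 (else a 2×2 all-ones block appears), so Σ_i C(r_i, 2) ≤ C(109, 2) = 5886. By convexity Σ_i C(r_i, 2) ≥ 61·C(z/61, 2) = z(z − 61)/(2·61), giving z² − 61z − 61·109·108 ≤ 0 and hence z ≤ (1/2)[61 + √(3721 + 4·718092)] = (1/2)[61 + √2876089] ≈ (1/2)(61 + 1695.9036) = 878.4518.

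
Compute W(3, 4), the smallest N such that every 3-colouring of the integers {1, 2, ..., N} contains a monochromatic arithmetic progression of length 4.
W(3, 4) = 293

This is a classical value, W(3, 4) = 293, established by combining an explicit 3-colouring of {1, ..., 292} with no monochromatic 4-AP (giving the lower bound W(3, 4) > 292) and a finite case analysis / exhaustive computer search showing every 3-colouring of {1, ..., 293} has such an AP.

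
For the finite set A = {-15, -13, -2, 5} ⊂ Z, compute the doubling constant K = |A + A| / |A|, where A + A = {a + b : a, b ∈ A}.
K = |A + A| / |A| = 10/4 = 5/2

Enumerate A + A = {a + b : a, b ∈ A}. With |A| = 4, there are |A|^2 = 16 ordered sum pairs; collecting distinct values, A + A = {-30, -28, -26, -17, -15, -10, -8, -4, 3, 10}, so |A + A| = 10. Thus K = 10/4 = 5/2. For comparison, the minimum possible |A + A| over all 4-element sets is 2·4 − 1 = 7 (so min K = 7/4), attained only by arithmetic progressions.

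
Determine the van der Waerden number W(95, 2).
W(95, 2) = 95 + 1 = 96

A 2-term AP is any pair of integers, so a monochromatic 2-AP exists iff some colour is used at least twice. With 95 colours, the colouring i ↦ i on {1, ..., 95} uses each colour once, avoiding any monochromatic pair, so W(95, 2) > 95. For {1, ..., 96}, pigeonhole forces two integers of the same colour, which form a monochromatic 2-AP. Hence W(95, 2) = 96.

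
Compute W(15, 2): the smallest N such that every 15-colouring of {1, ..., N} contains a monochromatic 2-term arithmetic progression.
W(15, 2) = 15 + 1 = 16

A 2-term AP is any pair of integers, so a monochromatic 2-AP exists iff some colour is used at least twice. With 15 colours, the colouring i ↦ i on {1, ..., 15} uses each colour once, avoiding any monochromatic pair, so W(15, 2) > 15. For {1, ..., 16}, pigeonhole forces two integers of the same colour, which form a monochromatic 2-AP. Hence W(15, 2) = 16.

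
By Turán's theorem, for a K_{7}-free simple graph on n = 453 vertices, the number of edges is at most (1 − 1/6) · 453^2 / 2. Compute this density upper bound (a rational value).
Turán density bound = (5/6) · 453^2/2 = 342015/4 ≈ 85503.75

Turán's theorem: ex(n, K_{r+1}) is achieved by the complete r-partite Turán graph T(n, r) with parts as balanced as possible, and is at most (1 − 1/r) · n^2/2. For r = 6, n = 453: the density bound is (5/6) · 205209/2 = 342015/4 ≈ 85503.75. The integer-valued extremum is e(T(453, 6)) = 85503, which is strictly less than the density bound 342015/4 since 6 ∤ 453 (the parts of T(453, 6) cannot all be equal).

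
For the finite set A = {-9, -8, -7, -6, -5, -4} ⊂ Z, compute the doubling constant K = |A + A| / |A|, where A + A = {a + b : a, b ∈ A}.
K = |A + A| / |A| = 11/6

Enumerate A + A = {a + b : a, b ∈ A}. With |A| = 6, there are |A|^2 = 36 ordered sum pairs; collecting distinct values, A + A = {-18, -17, -16, -15, -14, -13, -12, -11, -10, -9, -8}, so |A + A| = 11. Thus K = 11/6. Here |A + A| = 2|A| − 1 = 11, the minimum possible — so K = 11/6 is minimal, which holds iff A is an arithmetic progression.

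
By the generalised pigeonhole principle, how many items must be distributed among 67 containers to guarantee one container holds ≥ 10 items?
n = (10 − 1)·67 + 1 = 604

By the generalised pigeonhole principle, to guarantee some box contains ≥ r objects we need more than (r − 1) · k objects total. Threshold: n = (r − 1) · k + 1. With r = 10 and k = 67: n = 9 · 67 + 1 = 603 + 1 = 604. For n = 603 = 9 · 67, we can put exactly 9 objects in every box, avoiding 10 in any single one — so 604 is tight.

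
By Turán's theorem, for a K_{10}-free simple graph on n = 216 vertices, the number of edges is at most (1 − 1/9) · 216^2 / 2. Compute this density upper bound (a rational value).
Turán density bound = (8/9) · 216^2/2 = 20736

Turán's theorem: ex(n, K_{r+1}) is achieved by the complete r-partite Turán graph T(n, r) with parts as balanced as possible, and is at most (1 − 1/r) · n^2/2. For r = 9, n = 216: the density bound is (8/9) · 46656/2 = 20736. Since 9 ∣ 216, the Turán graph T(216, 9) has parts of equal size 24, and its edge count e(T(216, 9)) = 20736 attains the density bound exactly.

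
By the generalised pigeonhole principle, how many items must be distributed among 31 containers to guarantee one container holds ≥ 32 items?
n = (32 − 1)·31 + 1 = 962

By the generalised pigeonhole principle, to guarantee some box contains ≥ r objects we need more than (r − 1) · k objects total. Threshold: n = (r − 1) · k + 1. With r = 32 and k = 31: n = 31 · 31 + 1 = 961 + 1 = 962. For n = 961 = 31 · 31, we can put exactly 31 objects in every box, avoiding 32 in any single one — so 962 is tight.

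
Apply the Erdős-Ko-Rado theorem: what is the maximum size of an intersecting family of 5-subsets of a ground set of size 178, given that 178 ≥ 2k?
max |F| = C(177, 4) = 39524100

The Erdős-Ko-Rado theorem states: for n ≥ 2k, an intersecting family of k-subsets of an n-element set has size at most C(n − 1, k − 1), with equality for 'star' families {A ⊆ [n] : |A| = k, i ∈ A} (fix an element i). For n = 178, k = 5: C(177, 4) = 39524100.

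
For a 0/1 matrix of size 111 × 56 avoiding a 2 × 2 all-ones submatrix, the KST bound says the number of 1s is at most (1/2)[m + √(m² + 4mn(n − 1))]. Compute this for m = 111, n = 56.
z(111, 56; 2, 2) ≤ (1/2)[111 + √(111² + 4·111·56·55)] = (1/2)[111 + √1379841] = 642.8332

Kővári–Sós–Turán: let r_1, ..., r_111 be the row sums and z = Σ r_i the total number of 1s. Each pair of columns can share at most one row with both entries 1 (else a 2×2 all-ones block appears), so Σ_i C(r_i, 2) ≤ C(56, 2) = 1540. By convexity Σ_i C(r_i, 2) ≥ 111·C(z/111, 2) = z(z − 111)/(2·111), giving z² − 111z − 111·56·55 ≤ 0 and hence z ≤ (1/2)[111 + √(12321 + 4·341880)] = (1/2)[111 + √1379841] ≈ (1/2)(111 + 1174.6663) = 642.8332.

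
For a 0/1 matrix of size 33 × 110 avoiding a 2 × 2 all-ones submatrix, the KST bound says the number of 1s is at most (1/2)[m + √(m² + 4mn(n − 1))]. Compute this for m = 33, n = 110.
z(33, 110; 2, 2) ≤ (1/2)[33 + √(33² + 4·33·110·109)] = (1/2)[33 + √1583769] = 645.7394

Kővári–Sós–Turán: let r_1, ..., r_33 be the row sums and z = Σ r_i the total number of 1s. Each pair of columns can share at most one row with both entries 1 (else a 2×2 all-ones block appears), so Σ_i C(r_i, 2) ≤ C(110, 2) = 5995. By convexity Σ_i C(r_i, 2) ≥ 33·C(z/33, 2) = z(z − 33)/(2·33), giving z² − 33z − 33·110·109 ≤ 0 and hence z ≤ (1/2)[33 + √(1089 + 4·395670)] = (1/2)[33 + √1583769] ≈ (1/2)(33 + 1258.4788) = 645.7394.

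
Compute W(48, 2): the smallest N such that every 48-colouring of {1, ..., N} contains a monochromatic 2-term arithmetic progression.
W(48, 2) = 48 + 1 = 49

A 2-term AP is any pair of integers, so a monochromatic 2-AP exists iff some colour is used at least twice. With 48 colours, the colouring i ↦ i on {1, ..., 48} uses each colour once, avoiding any monochromatic pair, so W(48, 2) > 48. For {1, ..., 49}, pigeonhole forces two integers of the same colour, which form a monochromatic 2-AP. Hence W(48, 2) = 49.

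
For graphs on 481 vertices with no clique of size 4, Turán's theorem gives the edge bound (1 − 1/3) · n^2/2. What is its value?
Turán density bound = (2/3) · 481^2/2 = 231361/3 ≈ 77120.3333

Turán's theorem: ex(n, K_{r+1}) is achieved by the complete r-partite Turán graph T(n, r) with parts as balanced as possible, and is at most (1 − 1/r) · n^2/2. For r = 3, n = 481: the density bound is (2/3) · 231361/2 = 231361/3 ≈ 77120.3333. The integer-valued extremum is e(T(481, 3)) = 77120, which is strictly less than the density bound 231361/3 since 3 ∤ 481 (the parts of T(481, 3) cannot all be equal).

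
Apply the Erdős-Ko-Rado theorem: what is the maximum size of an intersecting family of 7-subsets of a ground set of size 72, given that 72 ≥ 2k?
max |F| = C(71, 6) = 143218999

Erdős-Ko-Rado (1961): when n ≥ 2k, max |F| = C(n−1, k−1). The bound is attained by the star {A : i ∈ A} for any fixed i ∈ [n]. Here C(72−1, 7−1) = C(71, 6) = 143218999.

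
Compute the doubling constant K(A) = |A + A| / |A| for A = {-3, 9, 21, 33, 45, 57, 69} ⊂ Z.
K = |A + A| / |A| = 13/7

Enumerate A + A = {a + b : a, b ∈ A}. With |A| = 7, there are |A|^2 = 49 ordered sum pairs; collecting distinct values, A + A = {-6, 6, 18, 30, 42, 54, 66, 78, 90, 102, 114, 126, 138}, so |A + A| = 13. Thus K = 13/7. Here |A + A| = 2|A| − 1 = 13, the minimum possible — so K = 13/7 is minimal, which holds iff A is an arithmetic progression.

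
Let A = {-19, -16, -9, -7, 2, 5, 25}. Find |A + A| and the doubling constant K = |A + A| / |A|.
K = |A + A| / |A| = 26/7

Enumerate A + A = {a + b : a, b ∈ A}. With |A| = 7, there are |A|^2 = 49 ordered sum pairs; collecting distinct values, A + A = {-38, -35, -32, -28, -26, -25, -23, -18, -17, -16, -14, -11, -7, -5, -4, -2, 4, 6, 7, 9, 10, 16, 18, 27, 30, 50}, so |A + A| = 26. Thus K = 26/7. For comparison, the minimum possible |A + A| over all 7-element sets is 2·7 − 1 = 13 (so min K = 13/7), attained only by arithmetic progressions.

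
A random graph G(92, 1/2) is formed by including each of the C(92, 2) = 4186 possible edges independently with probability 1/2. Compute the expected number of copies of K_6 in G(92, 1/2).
E[# K_6] = C(92, 6) · (1/2)^C(6, 2) = 713068356 / 2^15 = 178267089/8192 ≈ 21761.119263

For each 6-subset S of vertices (there are C(92, 6) = 713068356 such S), let X_S = 1 if S induces a K_6 (all C(6, 2) = 15 edges present). Then P(X_S = 1) = (1/2)^15 = 1/32768. By linearity of expectation, E[# K_6] = C(92, 6) · (1/2)^15 = 713068356 / 32768 = 178267089/8192 ≈ 21761.119263.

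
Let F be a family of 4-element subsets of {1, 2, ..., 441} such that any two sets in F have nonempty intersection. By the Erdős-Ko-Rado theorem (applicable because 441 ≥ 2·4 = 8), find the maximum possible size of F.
max |F| = C(440, 3) = 14100680

Erdős-Ko-Rado (1961): when n ≥ 2k, max |F| = C(n−1, k−1). The bound is attained by the star {A : i ∈ A} for any fixed i ∈ [n]. Here C(441−1, 4−1) = C(440, 3) = 14100680.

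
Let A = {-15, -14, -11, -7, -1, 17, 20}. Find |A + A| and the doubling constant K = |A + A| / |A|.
K = |A + A| / |A| = 26/7

Enumerate A + A = {a + b : a, b ∈ A}. With |A| = 7, there are |A|^2 = 49 ordered sum pairs; collecting distinct values, A + A = {-30, -29, -28, -26, -25, -22, -21, -18, -16, -15, -14, -12, -8, -2, 2, 3, 5, 6, 9, 10, 13, 16, 19, 34, 37, 40}, so |A + A| = 26. Thus K = 26/7. For comparison, the minimum possible |A + A| over all 7-element sets is 2·7 − 1 = 13 (so min K = 13/7), attained only by arithmetic progressions.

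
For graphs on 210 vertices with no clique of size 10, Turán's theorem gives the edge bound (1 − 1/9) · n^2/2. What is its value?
Turán density bound = (8/9) · 210^2/2 = 19600

Turán's theorem: ex(n, K_{r+1}) is achieved by the complete r-partite Turán graph T(n, r) with parts as balanced as possible, and is at most (1 − 1/r) · n^2/2. For r = 9, n = 210: the density bound is (8/9) · 44100/2 = 19600. The integer-valued extremum is e(T(210, 9)) = 19599, which is strictly less than the density bound 19600 since 9 ∤ 210 (the parts of T(210, 9) cannot all be equal).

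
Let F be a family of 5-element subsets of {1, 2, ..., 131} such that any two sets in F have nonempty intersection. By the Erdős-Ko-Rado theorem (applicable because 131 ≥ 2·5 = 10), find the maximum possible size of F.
max |F| = C(130, 4) = 11358880

The Erdős-Ko-Rado theorem states: for n ≥ 2k, an intersecting family of k-subsets of an n-element set has size at most C(n − 1, k − 1), with equality for 'star' families {A ⊆ [n] : |A| = k, i ∈ A} (fix an element i). For n = 131, k = 5: C(130, 4) = 11358880.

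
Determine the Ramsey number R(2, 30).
R(2, 30) = 30

R(2, k) = k for all k ≥ 2: in a 2-colouring of K_k, either some edge is red (a red K_2) or all edges are blue (a blue K_k). And K_{29} coloured all-blue has no blue K_30, so R(2, 30) > 29. Hence R(2, 30) = 30.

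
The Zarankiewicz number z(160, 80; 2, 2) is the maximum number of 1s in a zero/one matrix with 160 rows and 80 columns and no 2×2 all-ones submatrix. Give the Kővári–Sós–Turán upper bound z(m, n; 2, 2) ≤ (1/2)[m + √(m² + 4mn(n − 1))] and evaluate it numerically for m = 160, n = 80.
z(160, 80; 2, 2) ≤ (1/2)[160 + √(160² + 4·160·80·79)] = (1/2)[160 + √4070400] = 1088.7616

Kővári–Sós–Turán: let r_1, ..., r_160 be the row sums and z = Σ r_i the total number of 1s. Each pair of columns can share at most one row with both entries 1 (else a 2×2 all-ones block appears), so Σ_i C(r_i, 2) ≤ C(80, 2) = 3160. By convexity Σ_i C(r_i, 2) ≥ 160·C(z/160, 2) = z(z − 160)/(2·160), giving z² − 160z − 160·80·79 ≤ 0 and hence z ≤ (1/2)[160 + √(25600 + 4·1011200)] = (1/2)[160 + √4070400] ≈ (1/2)(160 + 2017.5232) = 1088.7616.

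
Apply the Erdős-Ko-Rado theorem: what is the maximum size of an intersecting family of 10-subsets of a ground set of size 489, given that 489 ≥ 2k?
max |F| = C(488, 9) = 4015962072422483040

Erdős-Ko-Rado (1961): when n ≥ 2k, max |F| = C(n−1, k−1). The bound is attained by the star {A : i ∈ A} for any fixed i ∈ [n]. Here C(489−1, 10−1) = C(488, 9) = 4015962072422483040.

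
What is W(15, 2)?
W(15, 2) = 15 + 1 = 16

A 2-term AP is any pair of integers, so a monochromatic 2-AP exists iff some colour is used at least twice. With 15 colours, the colouring i ↦ i on {1, ..., 15} uses each colour once, avoiding any monochromatic pair, so W(15, 2) > 15. For {1, ..., 16}, pigeonhole forces two integers of the same colour, which form a monochromatic 2-AP. Hence W(15, 2) = 16.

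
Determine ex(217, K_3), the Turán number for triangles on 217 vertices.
ex(217, K_3) = ⌊217^2/4⌋ = 11772

Mantel (1907): a triangle-free graph on n vertices has at most ⌊n^2/4⌋ edges, with equality for the complete bipartite graph K_{⌊n/2⌋, ⌈n/2⌉}. For n = 217: ⌊217^2/4⌋ = ⌊47089/4⌋ = 11772. The extremal graph is K_{108, 109}, which has 108·109 = 11772 edges.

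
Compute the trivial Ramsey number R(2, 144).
R(2, 144) = 144

R(2, k) = k for all k ≥ 2: in a 2-colouring of K_k, either some edge is red (a red K_2) or all edges are blue (a blue K_k). And K_{143} coloured all-blue has no blue K_144, so R(2, 144) > 143. Hence R(2, 144) = 144.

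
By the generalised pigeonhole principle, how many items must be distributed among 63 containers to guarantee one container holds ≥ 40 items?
n = (40 − 1)·63 + 1 = 2458

By the generalised pigeonhole principle, to guarantee some box contains ≥ r objects we need more than (r − 1) · k objects total. Threshold: n = (r − 1) · k + 1. With r = 40 and k = 63: n = 39 · 63 + 1 = 2457 + 1 = 2458. For n = 2457 = 39 · 63, we can put exactly 39 objects in every box, avoiding 40 in any single one — so 2458 is tight.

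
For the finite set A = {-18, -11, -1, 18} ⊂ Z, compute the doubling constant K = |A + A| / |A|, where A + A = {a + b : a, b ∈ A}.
K = |A + A| / |A| = 10/4 = 5/2

Enumerate A + A = {a + b : a, b ∈ A}. With |A| = 4, there are |A|^2 = 16 ordered sum pairs; collecting distinct values, A + A = {-36, -29, -22, -19, -12, -2, 0, 7, 17, 36}, so |A + A| = 10. Thus K = 10/4 = 5/2. For comparison, the minimum possible |A + A| over all 4-element sets is 2·4 − 1 = 7 (so min K = 7/4), attained only by arithmetic progressions.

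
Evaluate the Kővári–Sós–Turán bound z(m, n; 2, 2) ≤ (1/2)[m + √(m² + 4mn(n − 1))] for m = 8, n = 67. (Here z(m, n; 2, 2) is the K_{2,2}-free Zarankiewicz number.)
z(8, 67; 2, 2) ≤ (1/2)[8 + √(8² + 4·8·67·66)] = (1/2)[8 + √141568] = 192.1276

Kővári–Sós–Turán: let r_1, ..., r_8 be the row sums and z = Σ r_i the total number of 1s. Each pair of columns can share at most one row with both entries 1 (else a 2×2 all-ones block appears), so Σ_i C(r_i, 2) ≤ C(67, 2) = 2211. By convexity Σ_i C(r_i, 2) ≥ 8·C(z/8, 2) = z(z − 8)/(2·8), giving z² − 8z − 8·67·66 ≤ 0 and hence z ≤ (1/2)[8 + √(64 + 4·35376)] = (1/2)[8 + √141568] ≈ (1/2)(8 + 376.2552) = 192.1276.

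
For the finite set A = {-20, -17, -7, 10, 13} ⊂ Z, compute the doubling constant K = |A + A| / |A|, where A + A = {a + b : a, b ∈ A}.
K = |A + A| / |A| = 14/5

Enumerate A + A = {a + b : a, b ∈ A}. With |A| = 5, there are |A|^2 = 25 ordered sum pairs; collecting distinct values, A + A = {-40, -37, -34, -27, -24, -14, -10, -7, -4, 3, 6, 20, 23, 26}, so |A + A| = 14. Thus K = 14/5. For comparison, the minimum possible |A + A| over all 5-element sets is 2·5 − 1 = 9 (so min K = 9/5), attained only by arithmetic progressions.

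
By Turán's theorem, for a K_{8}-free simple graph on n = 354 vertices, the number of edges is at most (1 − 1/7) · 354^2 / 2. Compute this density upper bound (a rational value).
Turán density bound = (6/7) · 354^2/2 = 375948/7 ≈ 53706.8571

Turán's theorem: ex(n, K_{r+1}) is achieved by the complete r-partite Turán graph T(n, r) with parts as balanced as possible, and is at most (1 − 1/r) · n^2/2. For r = 7, n = 354: the density bound is (6/7) · 125316/2 = 375948/7 ≈ 53706.8571. The integer-valued extremum is e(T(354, 7)) = 53706, which is strictly less than the density bound 375948/7 since 7 ∤ 354 (the parts of T(354, 7) cannot all be equal).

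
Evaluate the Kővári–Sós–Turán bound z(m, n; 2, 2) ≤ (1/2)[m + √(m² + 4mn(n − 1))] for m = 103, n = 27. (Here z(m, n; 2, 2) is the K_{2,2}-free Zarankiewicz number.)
z(103, 27; 2, 2) ≤ (1/2)[103 + √(103² + 4·103·27·26)] = (1/2)[103 + √299833] = 325.285

Kővári–Sós–Turán: let r_1, ..., r_103 be the row sums and z = Σ r_i the total number of 1s. Each pair of columns can share at most one row with both entries 1 (else a 2×2 all-ones block appears), so Σ_i C(r_i, 2) ≤ C(27, 2) = 351. By convexity Σ_i C(r_i, 2) ≥ 103·C(z/103, 2) = z(z − 103)/(2·103), giving z² − 103z − 103·27·26 ≤ 0 and hence z ≤ (1/2)[103 + √(10609 + 4·72306)] = (1/2)[103 + √299833] ≈ (1/2)(103 + 547.5701) = 325.285.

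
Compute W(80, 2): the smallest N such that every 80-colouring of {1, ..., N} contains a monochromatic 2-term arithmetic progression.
W(80, 2) = 80 + 1 = 81

A 2-term AP is any pair of integers, so a monochromatic 2-AP exists iff some colour is used at least twice. With 80 colours, the colouring i ↦ i on {1, ..., 80} uses each colour once, avoiding any monochromatic pair, so W(80, 2) > 80. For {1, ..., 81}, pigeonhole forces two integers of the same colour, which form a monochromatic 2-AP. Hence W(80, 2) = 81.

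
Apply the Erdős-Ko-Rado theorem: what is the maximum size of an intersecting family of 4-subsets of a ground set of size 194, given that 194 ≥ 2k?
max |F| = C(193, 3) = 1179616

The Erdős-Ko-Rado theorem states: for n ≥ 2k, an intersecting family of k-subsets of an n-element set has size at most C(n − 1, k − 1), with equality for 'star' families {A ⊆ [n] : |A| = k, i ∈ A} (fix an element i). For n = 194, k = 4: C(193, 3) = 1179616.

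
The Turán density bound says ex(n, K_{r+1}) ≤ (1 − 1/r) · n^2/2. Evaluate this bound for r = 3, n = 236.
Turán density bound = (2/3) · 236^2/2 = 55696/3 ≈ 18565.3333

Turán's theorem: ex(n, K_{r+1}) is achieved by the complete r-partite Turán graph T(n, r) with parts as balanced as possible, and is at most (1 − 1/r) · n^2/2. For r = 3, n = 236: the density bound is (2/3) · 55696/2 = 55696/3 ≈ 18565.3333. The integer-valued extremum is e(T(236, 3)) = 18565, which is strictly less than the density bound 55696/3 since 3 ∤ 236 (the parts of T(236, 3) cannot all be equal).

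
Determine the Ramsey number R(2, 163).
R(2, 163) = 163

R(2, k) = k for all k ≥ 2: in a 2-colouring of K_k, either some edge is red (a red K_2) or all edges are blue (a blue K_k). And K_{162} coloured all-blue has no blue K_163, so R(2, 163) > 162. Hence R(2, 163) = 163.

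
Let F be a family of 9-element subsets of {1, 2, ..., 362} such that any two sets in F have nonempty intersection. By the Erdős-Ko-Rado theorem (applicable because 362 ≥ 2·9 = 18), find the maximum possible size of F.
max |F| = C(361, 8) = 6616319722852365

The Erdős-Ko-Rado theorem states: for n ≥ 2k, an intersecting family of k-subsets of an n-element set has size at most C(n − 1, k − 1), with equality for 'star' families {A ⊆ [n] : |A| = k, i ∈ A} (fix an element i). For n = 362, k = 9: C(361, 8) = 6616319722852365.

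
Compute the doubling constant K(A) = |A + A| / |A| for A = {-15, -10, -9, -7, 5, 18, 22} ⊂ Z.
K = |A + A| / |A| = 28/7 = 4

Enumerate A + A = {a + b : a, b ∈ A}. With |A| = 7, there are |A|^2 = 49 ordered sum pairs; collecting distinct values, A + A = {-30, -25, -24, -22, -20, -19, -18, -17, -16, -14, -10, -5, -4, -2, 3, 7, 8, 9, 10, 11, 12, 13, 15, 23, 27, 36, 40, 44}, so |A + A| = 28. Thus K = 28/7 = 4. For comparison, the minimum possible |A + A| over all 7-element sets is 2·7 − 1 = 13 (so min K = 13/7), attained only by arithmetic progressions.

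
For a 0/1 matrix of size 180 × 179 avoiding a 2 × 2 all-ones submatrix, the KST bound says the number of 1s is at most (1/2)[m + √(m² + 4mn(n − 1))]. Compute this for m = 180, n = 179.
z(180, 179; 2, 2) ≤ (1/2)[180 + √(180² + 4·180·179·178)] = (1/2)[180 + √22973040] = 2486.51

Kővári–Sós–Turán: let r_1, ..., r_180 be the row sums and z = Σ r_i the total number of 1s. Each pair of columns can share at most one row with both entries 1 (else a 2×2 all-ones block appears), so Σ_i C(r_i, 2) ≤ C(179, 2) = 15931. By convexity Σ_i C(r_i, 2) ≥ 180·C(z/180, 2) = z(z − 180)/(2·180), giving z² − 180z − 180·179·178 ≤ 0 and hence z ≤ (1/2)[180 + √(32400 + 4·5735160)] = (1/2)[180 + √22973040] ≈ (1/2)(180 + 4793.0199) = 2486.51.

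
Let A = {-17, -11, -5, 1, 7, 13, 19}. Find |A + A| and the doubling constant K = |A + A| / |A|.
K = |A + A| / |A| = 13/7

Enumerate A + A = {a + b : a, b ∈ A}. With |A| = 7, there are |A|^2 = 49 ordered sum pairs; collecting distinct values, A + A = {-34, -28, -22, -16, -10, -4, 2, 8, 14, 20, 26, 32, 38}, so |A + A| = 13. Thus K = 13/7. Here |A + A| = 2|A| − 1 = 13, the minimum possible — so K = 13/7 is minimal, which holds iff A is an arithmetic progression.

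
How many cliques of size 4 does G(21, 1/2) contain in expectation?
E[# K_4] = C(21, 4) · (1/2)^C(4, 2) = 5985 / 2^6 = 93.515625

For each 4-subset S of vertices (there are C(21, 4) = 5985 such S), let X_S = 1 if S induces a K_4 (all C(4, 2) = 6 edges present). Then P(X_S = 1) = (1/2)^6 = 1/64. By linearity of expectation, E[# K_4] = C(21, 4) · (1/2)^6 = 5985 / 64 = 93.515625.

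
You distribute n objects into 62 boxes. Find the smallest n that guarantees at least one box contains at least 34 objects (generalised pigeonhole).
n = (34 − 1)·62 + 1 = 2047

By the generalised pigeonhole principle, to guarantee some box contains ≥ r objects we need more than (r − 1) · k objects total. Threshold: n = (r − 1) · k + 1. With r = 34 and k = 62: n = 33 · 62 + 1 = 2046 + 1 = 2047. For n = 2046 = 33 · 62, we can put exactly 33 objects in every box, avoiding 34 in any single one — so 2047 is tight.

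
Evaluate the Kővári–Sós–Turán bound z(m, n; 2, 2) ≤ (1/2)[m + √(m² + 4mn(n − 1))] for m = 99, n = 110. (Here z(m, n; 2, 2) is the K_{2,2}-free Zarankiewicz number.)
z(99, 110; 2, 2) ≤ (1/2)[99 + √(99² + 4·99·110·109)] = (1/2)[99 + √4757841] = 1140.1238

Kővári–Sós–Turán: let r_1, ..., r_99 be the row sums and z = Σ r_i the total number of 1s. Each pair of columns can share at most one row with both entries 1 (else a 2×2 all-ones block appears), so Σ_i C(r_i, 2) ≤ C(110, 2) = 5995. By convexity Σ_i C(r_i, 2) ≥ 99·C(z/99, 2) = z(z − 99)/(2·99), giving z² − 99z − 99·110·109 ≤ 0 and hence z ≤ (1/2)[99 + √(9801 + 4·1187010)] = (1/2)[99 + √4757841] ≈ (1/2)(99 + 2181.2476) = 1140.1238.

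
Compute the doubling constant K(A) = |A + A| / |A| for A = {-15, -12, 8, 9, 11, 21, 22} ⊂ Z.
K = |A + A| / |A| = 26/7

Enumerate A + A = {a + b : a, b ∈ A}. With |A| = 7, there are |A|^2 = 49 ordered sum pairs; collecting distinct values, A + A = {-30, -27, -24, -7, -6, -4, -3, -1, 6, 7, 9, 10, 16, 17, 18, 19, 20, 22, 29, 30, 31, 32, 33, 42, 43, 44}, so |A + A| = 26. Thus K = 26/7. For comparison, the minimum possible |A + A| over all 7-element sets is 2·7 − 1 = 13 (so min K = 13/7), attained only by arithmetic progressions.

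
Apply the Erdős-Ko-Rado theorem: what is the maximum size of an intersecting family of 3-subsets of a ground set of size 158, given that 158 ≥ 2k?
max |F| = C(157, 2) = 12246

Erdős-Ko-Rado (1961): when n ≥ 2k, max |F| = C(n−1, k−1). The bound is attained by the star {A : i ∈ A} for any fixed i ∈ [n]. Here C(158−1, 3−1) = C(157, 2) = 12246.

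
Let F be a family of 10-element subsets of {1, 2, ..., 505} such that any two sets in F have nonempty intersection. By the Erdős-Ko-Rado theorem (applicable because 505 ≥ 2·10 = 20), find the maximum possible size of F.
max |F| = C(504, 9) = 5381643059774987600

Erdős-Ko-Rado (1961): when n ≥ 2k, max |F| = C(n−1, k−1). The bound is attained by the star {A : i ∈ A} for any fixed i ∈ [n]. Here C(505−1, 10−1) = C(504, 9) = 5381643059774987600.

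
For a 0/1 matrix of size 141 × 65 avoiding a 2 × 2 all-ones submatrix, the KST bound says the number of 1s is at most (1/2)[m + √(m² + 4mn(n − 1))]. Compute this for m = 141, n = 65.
z(141, 65; 2, 2) ≤ (1/2)[141 + √(141² + 4·141·65·64)] = (1/2)[141 + √2366121] = 839.61

Kővári–Sós–Turán: let r_1, ..., r_141 be the row sums and z = Σ r_i the total number of 1s. Each pair of columns can share at most one row with both entries 1 (else a 2×2 all-ones block appears), so Σ_i C(r_i, 2) ≤ C(65, 2) = 2080. By convexity Σ_i C(r_i, 2) ≥ 141·C(z/141, 2) = z(z − 141)/(2·141), giving z² − 141z − 141·65·64 ≤ 0 and hence z ≤ (1/2)[141 + √(19881 + 4·586560)] = (1/2)[141 + √2366121] ≈ (1/2)(141 + 1538.2201) = 839.61.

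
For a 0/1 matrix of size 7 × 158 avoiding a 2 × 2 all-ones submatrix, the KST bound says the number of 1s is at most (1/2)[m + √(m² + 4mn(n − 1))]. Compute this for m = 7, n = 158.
z(7, 158; 2, 2) ≤ (1/2)[7 + √(7² + 4·7·158·157)] = (1/2)[7 + √694617] = 420.2184

Kővári–Sós–Turán: let r_1, ..., r_7 be the row sums and z = Σ r_i the total number of 1s. Each pair of columns can share at most one row with both entries 1 (else a 2×2 all-ones block appears), so Σ_i C(r_i, 2) ≤ C(158, 2) = 12403. By convexity Σ_i C(r_i, 2) ≥ 7·C(z/7, 2) = z(z − 7)/(2·7), giving z² − 7z − 7·158·157 ≤ 0 and hence z ≤ (1/2)[7 + √(49 + 4·173642)] = (1/2)[7 + √694617] ≈ (1/2)(7 + 833.4369) = 420.2184.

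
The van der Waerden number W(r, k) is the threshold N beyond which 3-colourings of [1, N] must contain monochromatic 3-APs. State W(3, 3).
W(3, 3) = 27

This is a classical value, W(3, 3) = 27, established by combining an explicit 3-colouring of {1, ..., 26} with no monochromatic 3-AP (giving the lower bound W(3, 3) > 26) and a finite case analysis / exhaustive computer search showing every 3-colouring of {1, ..., 27} has such an AP.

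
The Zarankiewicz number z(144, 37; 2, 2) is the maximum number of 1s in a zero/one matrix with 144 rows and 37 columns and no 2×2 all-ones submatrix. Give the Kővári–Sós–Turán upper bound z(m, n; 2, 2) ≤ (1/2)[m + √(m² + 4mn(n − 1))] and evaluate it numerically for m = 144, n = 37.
z(144, 37; 2, 2) ≤ (1/2)[144 + √(144² + 4·144·37·36)] = (1/2)[144 + √787968] = 515.8378

Kővári–Sós–Turán: let r_1, ..., r_144 be the row sums and z = Σ r_i the total number of 1s. Each pair of columns can share at most one row with both entries 1 (else a 2×2 all-ones block appears), so Σ_i C(r_i, 2) ≤ C(37, 2) = 666. By convexity Σ_i C(r_i, 2) ≥ 144·C(z/144, 2) = z(z − 144)/(2·144), giving z² − 144z − 144·37·36 ≤ 0 and hence z ≤ (1/2)[144 + √(20736 + 4·191808)] = (1/2)[144 + √787968] ≈ (1/2)(144 + 887.6756) = 515.8378.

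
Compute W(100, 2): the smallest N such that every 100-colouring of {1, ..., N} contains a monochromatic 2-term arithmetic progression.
W(100, 2) = 100 + 1 = 101

A 2-term AP is any pair of integers, so a monochromatic 2-AP exists iff some colour is used at least twice. With 100 colours, the colouring i ↦ i on {1, ..., 100} uses each colour once, avoiding any monochromatic pair, so W(100, 2) > 100. For {1, ..., 101}, pigeonhole forces two integers of the same colour, which form a monochromatic 2-AP. Hence W(100, 2) = 101.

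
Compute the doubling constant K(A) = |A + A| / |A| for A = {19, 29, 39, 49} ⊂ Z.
K = |A + A| / |A| = 7/4

Enumerate A + A = {a + b : a, b ∈ A}. With |A| = 4, there are |A|^2 = 16 ordered sum pairs; collecting distinct values, A + A = {38, 48, 58, 68, 78, 88, 98}, so |A + A| = 7. Thus K = 7/4. Here |A + A| = 2|A| − 1 = 7, the minimum possible — so K = 7/4 is minimal, which holds iff A is an arithmetic progression.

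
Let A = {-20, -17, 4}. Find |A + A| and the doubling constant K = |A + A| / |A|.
K = |A + A| / |A| = 6/3 = 2

Enumerate A + A = {a + b : a, b ∈ A}. With |A| = 3, there are |A|^2 = 9 ordered sum pairs; collecting distinct values, A + A = {-40, -37, -34, -16, -13, 8}, so |A + A| = 6. Thus K = 6/3 = 2. For comparison, the minimum possible |A + A| over all 3-element sets is 2·3 − 1 = 5 (so min K = 5/3), attained only by arithmetic progressions.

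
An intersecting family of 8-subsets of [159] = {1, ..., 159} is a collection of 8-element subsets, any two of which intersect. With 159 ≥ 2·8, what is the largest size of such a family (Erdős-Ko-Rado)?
max |F| = C(158, 7) = 426224332248

Erdős-Ko-Rado (1961): when n ≥ 2k, max |F| = C(n−1, k−1). The bound is attained by the star {A : i ∈ A} for any fixed i ∈ [n]. Here C(159−1, 8−1) = C(158, 7) = 426224332248.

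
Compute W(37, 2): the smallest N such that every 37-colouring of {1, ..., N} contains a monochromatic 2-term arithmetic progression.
W(37, 2) = 37 + 1 = 38

A 2-term AP is any pair of integers, so a monochromatic 2-AP exists iff some colour is used at least twice. With 37 colours, the colouring i ↦ i on {1, ..., 37} uses each colour once, avoiding any monochromatic pair, so W(37, 2) > 37. For {1, ..., 38}, pigeonhole forces two integers of the same colour, which form a monochromatic 2-AP. Hence W(37, 2) = 38.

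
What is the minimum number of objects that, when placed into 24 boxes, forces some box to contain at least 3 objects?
n = (3 − 1)·24 + 1 = 49

By the generalised pigeonhole principle, to guarantee some box contains ≥ r objects we need more than (r − 1) · k objects total. Threshold: n = (r − 1) · k + 1. With r = 3 and k = 24: n = 2 · 24 + 1 = 48 + 1 = 49. For n = 48 = 2 · 24, we can put exactly 2 objects in every box, avoiding 3 in any single one — so 49 is tight.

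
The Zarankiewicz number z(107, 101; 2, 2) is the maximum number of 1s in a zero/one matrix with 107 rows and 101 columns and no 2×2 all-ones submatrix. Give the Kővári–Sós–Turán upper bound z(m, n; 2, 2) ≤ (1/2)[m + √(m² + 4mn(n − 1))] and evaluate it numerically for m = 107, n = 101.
z(107, 101; 2, 2) ≤ (1/2)[107 + √(107² + 4·107·101·100)] = (1/2)[107 + √4334249] = 1094.443

Kővári–Sós–Turán: let r_1, ..., r_107 be the row sums and z = Σ r_i the total number of 1s. Each pair of columns can share at most one row with both entries 1 (else a 2×2 all-ones block appears), so Σ_i C(r_i, 2) ≤ C(101, 2) = 5050. By convexity Σ_i C(r_i, 2) ≥ 107·C(z/107, 2) = z(z − 107)/(2·107), giving z² − 107z − 107·101·100 ≤ 0 and hence z ≤ (1/2)[107 + √(11449 + 4·1080700)] = (1/2)[107 + √4334249] ≈ (1/2)(107 + 2081.8859) = 1094.443.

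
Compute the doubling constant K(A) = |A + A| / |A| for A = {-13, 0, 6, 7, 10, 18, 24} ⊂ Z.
K = |A + A| / |A| = 27/7

Enumerate A + A = {a + b : a, b ∈ A}. With |A| = 7, there are |A|^2 = 49 ordered sum pairs; collecting distinct values, A + A = {-26, -13, -7, -6, -3, 0, 5, 6, 7, 10, 11, 12, 13, 14, 16, 17, 18, 20, 24, 25, 28, 30, 31, 34, 36, 42, 48}, so |A + A| = 27. Thus K = 27/7. For comparison, the minimum possible |A + A| over all 7-element sets is 2·7 − 1 = 13 (so min K = 13/7), attained only by arithmetic progressions.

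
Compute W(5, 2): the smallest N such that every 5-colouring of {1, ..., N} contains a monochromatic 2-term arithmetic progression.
W(5, 2) = 5 + 1 = 6

A 2-term AP is any pair of integers, so a monochromatic 2-AP exists iff some colour is used at least twice. With 5 colours, the colouring i ↦ i on {1, ..., 5} uses each colour once, avoiding any monochromatic pair, so W(5, 2) > 5. For {1, ..., 6}, pigeonhole forces two integers of the same colour, which form a monochromatic 2-AP. Hence W(5, 2) = 6.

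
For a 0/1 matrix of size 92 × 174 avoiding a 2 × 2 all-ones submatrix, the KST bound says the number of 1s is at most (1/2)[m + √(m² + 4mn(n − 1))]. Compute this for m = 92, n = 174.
z(92, 174; 2, 2) ≤ (1/2)[92 + √(92² + 4·92·174·173)] = (1/2)[92 + √11086000] = 1710.7823

Kővári–Sós–Turán: let r_1, ..., r_92 be the row sums and z = Σ r_i the total number of 1s. Each pair of columns can share at most one row with both entries 1 (else a 2×2 all-ones block appears), so Σ_i C(r_i, 2) ≤ C(174, 2) = 15051. By convexity Σ_i C(r_i, 2) ≥ 92·C(z/92, 2) = z(z − 92)/(2·92), giving z² − 92z − 92·174·173 ≤ 0 and hence z ≤ (1/2)[92 + √(8464 + 4·2769384)] = (1/2)[92 + √11086000] ≈ (1/2)(92 + 3329.5645) = 1710.7823.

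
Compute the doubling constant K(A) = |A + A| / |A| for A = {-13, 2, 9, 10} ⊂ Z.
K = |A + A| / |A| = 10/4 = 5/2

Enumerate A + A = {a + b : a, b ∈ A}. With |A| = 4, there are |A|^2 = 16 ordered sum pairs; collecting distinct values, A + A = {-26, -11, -4, -3, 4, 11, 12, 18, 19, 20}, so |A + A| = 10. Thus K = 10/4 = 5/2. For comparison, the minimum possible |A + A| over all 4-element sets is 2·4 − 1 = 7 (so min K = 7/4), attained only by arithmetic progressions.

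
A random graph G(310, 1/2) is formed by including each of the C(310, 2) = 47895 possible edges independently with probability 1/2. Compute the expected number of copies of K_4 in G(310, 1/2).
E[# K_4] = C(310, 4) · (1/2)^C(4, 2) = 377396635 / 2^6 = 5896822.421875

For each 4-subset S of vertices (there are C(310, 4) = 377396635 such S), let X_S = 1 if S induces a K_4 (all C(4, 2) = 6 edges present). Then P(X_S = 1) = (1/2)^6 = 1/64. By linearity of expectation, E[# K_4] = C(310, 4) · (1/2)^6 = 377396635 / 64 = 5896822.421875.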